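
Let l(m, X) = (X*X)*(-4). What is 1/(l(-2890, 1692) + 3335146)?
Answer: -1/8116310 ≈ -1.2321e-7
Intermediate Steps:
l(m, X) = -4*X**2 (l(m, X) = X**2*(-4) = -4*X**2)
1/(l(-2890, 1692) + 3335146) = 1/(-4*1692**2 + 3335146) = 1/(-4*2862864 + 3335146) = 1/(-11451456 + 3335146) = 1/(-8116310) = -1/8116310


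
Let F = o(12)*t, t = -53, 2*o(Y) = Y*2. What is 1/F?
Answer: -1/636 ≈ -0.0015723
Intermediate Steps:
o(Y) = Y (o(Y) = (Y*2)/2 = (2*Y)/2 = Y)
F = -636 (F = 12*(-53) = -636)
1/F = 1/(-636) = -1/636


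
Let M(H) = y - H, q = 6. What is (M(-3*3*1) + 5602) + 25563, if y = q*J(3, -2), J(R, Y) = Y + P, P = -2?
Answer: 31150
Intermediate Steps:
J(R, Y) = -2 + Y (J(R, Y) = Y - 2 = -2 + Y)
y = -24 (y = 6*(-2 - 2) = 6*(-4) = -24)
M(H) = -24 - H
(M(-3*3*1) + 5602) + 25563 = ((-24 - (-3*3)) + 5602) + 25563 = ((-24 - (-9)) + 5602) + 25563 = ((-24 - 1*(-9)) + 5602) + 25563 = ((-24 + 9) + 5602) + 25563 = (-15 + 5602) + 25563 = 5587 + 25563 = 31150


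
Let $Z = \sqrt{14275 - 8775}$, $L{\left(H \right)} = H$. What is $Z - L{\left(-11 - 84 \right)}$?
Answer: $95 + 10 \sqrt{55} \approx 169.16$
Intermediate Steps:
$Z = 10 \sqrt{55}$ ($Z = \sqrt{5500} = 10 \sqrt{55} \approx 74.162$)
$Z - L{\left(-11 - 84 \right)} = 10 \sqrt{55} - \left(-11 - 84\right) = 10 \sqrt{55} - -95 = 10 \sqrt{55} + 95 = 95 + 10 \sqrt{55}$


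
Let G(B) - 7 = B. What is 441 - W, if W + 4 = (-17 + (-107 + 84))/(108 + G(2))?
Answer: 52105/117 ≈ 445.34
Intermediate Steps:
G(B) = 7 + B
W = -508/117 (W = -4 + (-17 + (-107 + 84))/(108 + (7 + 2)) = -4 + (-17 - 23)/(108 + 9) = -4 - 40/117 = -508/117 ≈ -4.3419)
441 - W = 441 - 1*(-508/117) = 441 + 508/117 = 52105/117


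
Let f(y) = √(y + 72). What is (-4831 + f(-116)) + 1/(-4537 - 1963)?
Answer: -31401501/6500 + 2*I*√11 ≈ -4831.0 + 6.6332*I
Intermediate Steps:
f(y) = √(72 + y)
(-4831 + f(-116)) + 1/(-4537 - 1963) = (-4831 + √(72 - 116)) + 1/(-4537 - 1963) = (-4831 + √(-44)) + 1/(-6500) = (-4831 + 2*I*√11) - 1/6500 = -31401501/6500 + 2*I*√11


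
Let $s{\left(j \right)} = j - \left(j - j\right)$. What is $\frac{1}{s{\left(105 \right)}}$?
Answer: $\frac{1}{105} \approx 0.0095238$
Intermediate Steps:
$s{\left(j \right)} = j$ ($s{\left(j \right)} = j - 0 = j + 0 = j$)
$\frac{1}{s{\left(105 \right)}} = \frac{1}{105}$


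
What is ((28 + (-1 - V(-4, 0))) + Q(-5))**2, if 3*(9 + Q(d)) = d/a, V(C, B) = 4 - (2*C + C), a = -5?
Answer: 49/9 ≈ 5.4444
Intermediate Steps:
V(C, B) = 4 - 3*C
Q(d) = -9 - d/15 (Q(d) = -9 + (d/(-5))/3 = -9 + (d*(-1/5))/3 = -9 + (-d/5)/3 = -9 - d/15)
((28 + (-1 - V(-4, 0))) + Q(-5))**2 = ((28 + (-1 - (4 - 3*(-4)))) + (-9 - 1/15*(-5)))**2 = ((28 + (-1 - (4 + 12))) + (-9 + 1/3))**2 = ((28 + (-1 - 1*16)) - 26/3)**2 = ((28 + (-1 - 16)) - 26/3)**2 = ((28 - 17) - 26/3)**2 = (11 - 26/3)**2 = (7/3)**2 = 49/9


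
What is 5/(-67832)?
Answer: -5/67832 ≈ -7.3712e-5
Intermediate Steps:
5/(-67832) = -1/67832*5 = -5/67832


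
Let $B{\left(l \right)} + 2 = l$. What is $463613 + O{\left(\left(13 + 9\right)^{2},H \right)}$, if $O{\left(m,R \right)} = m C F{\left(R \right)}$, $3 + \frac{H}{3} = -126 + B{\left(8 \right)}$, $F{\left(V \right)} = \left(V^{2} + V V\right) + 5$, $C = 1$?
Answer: $132269881$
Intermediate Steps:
$B{\left(l \right)} = -2 + l$
$F{\left(V \right)} = 5 + 2 V^{2}$ ($F{\left(V \right)} = \left(V^{2} + V^{2}\right) + 5 = 2 V^{2} + 5 = 5 + 2 V^{2}$)
$H = -369$ ($H = -9 + 3 \left(-126 + \left(-2 + 8\right)\right) = -9 + 3 \left(-126 + 6\right) = -9 + 3 \left(-120\right) = -9 - 360 = -369$)
$O{\left(m,R \right)} = m \left(5 + 2 R^{2}\right)$ ($O{\left(m,R \right)} = m 1 \left(5 + 2 R^{2}\right) = m \left(5 + 2 R^{2}\right)$)
$463613 + O{\left(\left(13 + 9\right)^{2},H \right)} = 463613 + \left(13 + 9\right)^{2} \left(5 + 2 \left(-369\right)^{2}\right) = 463613 + 22^{2} \left(5 + 2 \cdot 136161\right) = 463613 + 484 \left(5 + 272322\right) = 463613 + 484 \cdot 272327 = 463613 + 131806268 = 132269881$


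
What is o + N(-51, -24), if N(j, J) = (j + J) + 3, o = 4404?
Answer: 4332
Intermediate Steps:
N(j, J) = 3 + J + j (N(j, J) = (J + j) + 3 = 3 + J + j)
o + N(-51, -24) = 4404 + (3 - 24 - 51) = 4404 - 72 = 4332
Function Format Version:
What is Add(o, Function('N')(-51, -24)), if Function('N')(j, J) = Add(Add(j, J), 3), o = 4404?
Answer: 4332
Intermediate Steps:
Function('N')(j, J) = Add(3, J, j) (Function('N')(j, J) = Add(Add(J, j), 3) = Add(3, J, j))
Add(o, Function('N')(-51, -24)) = Add(4404, Add(3, -24, -51)) = Add(4404, -72) = 4332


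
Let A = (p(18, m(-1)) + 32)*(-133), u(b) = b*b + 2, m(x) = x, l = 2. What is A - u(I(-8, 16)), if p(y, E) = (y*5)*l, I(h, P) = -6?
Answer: -28234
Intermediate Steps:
p(y, E) = 10*y (p(y, E) = (y*5)*2 = (5*y)*2 = 10*y)
u(b) = 2 + b² (u(b) = b² + 2 = 2 + b²)
A = -28196 (A = (10*18 + 32)*(-133) = (180 + 32)*(-133) = 212*(-133) = -28196)
A - u(I(-8, 16)) = -28196 - (2 + (-6)²) = -28196 - (2 + 36) = -28196 - 1*38 = -28196 - 38 = -28234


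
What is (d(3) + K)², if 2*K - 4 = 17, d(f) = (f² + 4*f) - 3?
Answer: 3249/4 ≈ 812.25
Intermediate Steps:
d(f) = -3 + f² + 4*f
K = 21/2 (K = 2 + (½)*17 = 2 + 17/2 = 21/2 ≈ 10.500)
(d(3) + K)² = ((-3 + 3² + 4*3) + 21/2)² = ((-3 + 9 + 12) + 21/2)² = (18 + 21/2)² = (57/2)² = 3249/4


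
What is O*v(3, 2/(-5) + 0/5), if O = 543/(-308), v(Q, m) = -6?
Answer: 1629/154 ≈ 10.578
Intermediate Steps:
O = -543/308 (O = 543*(-1/308) = -543/308 ≈ -1.7630)
O*v(3, 2/(-5) + 0/5) = -543/308*(-6) = 1629/154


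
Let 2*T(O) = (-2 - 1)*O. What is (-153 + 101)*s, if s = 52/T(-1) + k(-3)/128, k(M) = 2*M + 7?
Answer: -173095/96 ≈ -1803.1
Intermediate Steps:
k(M) = 7 + 2*M
T(O) = -3*O/2 (T(O) = ((-2 - 1)*O)/2 = (-3*O)/2 = -3*O/2)
s = 13315/384 (s = 52/((-3/2*(-1))) + (7 + 2*(-3))/128 = 52/(3/2) + (7 - 6)*(1/128) = 52*(⅔) + 1*(1/128) = 104/3 + 1/128 = 13315/384 ≈ 34.674)
(-153 + 101)*s = (-153 + 101)*(13315/384) = -52*13315/384 = -173095/96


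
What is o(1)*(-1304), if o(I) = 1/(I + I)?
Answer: -652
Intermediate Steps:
o(I) = 1/(2*I)
o(1)*(-1304) = ((1/2)/1)*(-1304) = ((1/2)*1)*(-1304) = (1/2)*(-1304) = -652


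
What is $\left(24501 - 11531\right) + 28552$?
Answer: $41522$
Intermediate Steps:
$\left(24501 - 11531\right) + 28552 = 12970 + 28552 = 41522$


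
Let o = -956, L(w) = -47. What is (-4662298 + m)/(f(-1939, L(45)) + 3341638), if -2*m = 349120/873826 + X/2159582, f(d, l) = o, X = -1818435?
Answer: -8798217013163744901/6304197329895179224 ≈ -1.3956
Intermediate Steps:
f(d, l) = -956
m = 417521257235/1887098900732 (m = -(349120/873826 - 1818435/2159582)/2 = -(349120*(1/873826) - 1818435*1/2159582)/2 = -(174560/436913 - 1818435/2159582)/2 = -1/2*(-417521257235/943549450366) = 417521257235/1887098900732 ≈ 0.22125)
(-4662298 + m)/(f(-1939, L(45)) + 3341638) = (-4662298 + 417521257235/1887098900732)/(-956 + 3341638) = -8798217013163744901/1887098900732/3340682 = -8798217013163744901/1887098900732*1/3340682 = -8798217013163744901/6304197329895179224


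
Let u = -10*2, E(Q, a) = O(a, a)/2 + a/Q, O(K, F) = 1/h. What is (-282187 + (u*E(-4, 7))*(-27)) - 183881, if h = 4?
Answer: -933891/2 ≈ -4.6695e+5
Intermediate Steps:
O(K, F) = 1/4
E(Q, a) = 1/8 + a/Q (E(Q, a) = (1/4)/2 + a/Q = (1/4)*(1/2) + a/Q = 1/8 + a/Q)
u = -20
(-282187 + (u*E(-4, 7))*(-27)) - 183881 = (-282187 - 20*(7 + (1/8)*(-4))/(-4)*(-27)) - 183881 = (-282187 - (-5)*(7 - 1/2)*(-27)) - 183881 = (-282187 - (-5)*13/2*(-27)) - 183881 = (-282187 - 20*(-13/8)*(-27)) - 183881 = (-282187 + (65/2)*(-27)) - 183881 = (-282187 - 1755/2) - 183881 = -566129/2 - 183881 = -933891/2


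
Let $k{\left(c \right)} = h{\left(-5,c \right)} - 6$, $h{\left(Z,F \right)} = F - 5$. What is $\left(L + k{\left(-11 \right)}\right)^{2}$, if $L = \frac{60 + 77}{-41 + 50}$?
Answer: $\frac{3721}{81} \approx 45.938$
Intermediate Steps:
$h{\left(Z,F \right)} = -5 + F$
$L = \frac{137}{9} \approx 15.222$
$k{\left(c \right)} = -11 + c$ ($k{\left(c \right)} = \left(-5 + c\right) - 6 = -11 + c$)
$\left(L + k{\left(-11 \right)}\right)^{2} = \left(\frac{137}{9} - 22\right)^{2} = \left(- \frac{61}{9}\right)^{2} = \frac{3721}{81}$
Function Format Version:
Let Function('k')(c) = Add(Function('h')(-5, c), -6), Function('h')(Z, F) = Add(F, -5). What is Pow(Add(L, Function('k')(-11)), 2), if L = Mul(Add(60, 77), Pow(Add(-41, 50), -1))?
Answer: Rational(3721, 81) ≈ 45.938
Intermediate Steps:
Function('h')(Z, F) = Add(-5, F)
L = Rational(137, 9) (L = Mul(137, Pow(9, -1)) = Mul(137, Rational(1, 9)) = Rational(137, 9) ≈ 15.222)
Function('k')(c) = Add(-11, c) (Function('k')(c) = Add(Add(-5, c), -6) = Add(-11, c))
Pow(Add(L, Function('k')(-11)), 2) = Pow(Add(Rational(137, 9), Add(-11, -11)), 2) = Pow(Add(Rational(137, 9), -22), 2) = Pow(Rational(-61, 9), 2) = Rational(3721, 81)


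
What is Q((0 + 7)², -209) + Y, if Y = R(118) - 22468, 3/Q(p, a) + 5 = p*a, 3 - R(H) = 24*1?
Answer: -230422297/10246 ≈ -22489.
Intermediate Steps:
R(H) = -21 (R(H) = 3 - 24 = -21)
Q(p, a) = 3/(-5 + a*p) (Q(p, a) = 3/(-5 + p*a) = 3/(-5 + a*p))
Y = -22489 (Y = -21 - 22468 = -22489)
Q((0 + 7)², -209) + Y = 3/(-5 - 209*(0 + 7)²) - 22489 = 3/(-5 - 209*7²) - 22489 = 3/(-5 - 209*49) - 22489 = 3/(-5 - 10241) - 22489 = 3/(-10246) - 22489 = 3*(-1/10246) - 22489 = -3/10246 - 22489 = -230422297/10246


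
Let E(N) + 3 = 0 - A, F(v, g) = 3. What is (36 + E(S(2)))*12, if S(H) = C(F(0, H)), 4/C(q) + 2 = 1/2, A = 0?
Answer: 396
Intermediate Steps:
C(q) = -8/3 (C(q) = 4/(-2 + 1/2) = 4/(-2 + ½) = 4/(-3/2) = 4*(-⅔) = -8/3)
S(H) = -8/3
E(N) = -3 (E(N) = -3 + (0 - 1*0) = -3 + (0 + 0) = -3 + 0 = -3)
(36 + E(S(2)))*12 = (36 - 3)*12 = 33*12 = 396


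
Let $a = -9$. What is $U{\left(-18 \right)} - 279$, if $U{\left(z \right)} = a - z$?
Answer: $-270$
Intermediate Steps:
$U{\left(z \right)} = -9 - z$
$U{\left(-18 \right)} - 279 = \left(-9 - -18\right) - 279 = \left(-9 + 18\right) - 279 = 9 - 279 = -270$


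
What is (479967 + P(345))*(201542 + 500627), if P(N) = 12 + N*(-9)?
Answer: 334846139706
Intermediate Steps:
P(N) = 12 - 9*N
(479967 + P(345))*(201542 + 500627) = (479967 + (12 - 9*345))*(201542 + 500627) = (479967 + (12 - 3105))*702169 = (479967 - 3093)*702169 = 476874*702169 = 334846139706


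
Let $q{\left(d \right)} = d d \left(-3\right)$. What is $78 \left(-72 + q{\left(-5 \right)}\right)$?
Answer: $-11466$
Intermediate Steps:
$q{\left(d \right)} = - 3 d^{2}$ ($q{\left(d \right)} = d^{2} \left(-3\right) = - 3 d^{2}$)
$78 \left(-72 + q{\left(-5 \right)}\right) = 78 \left(-72 - 3 \left(-5\right)^{2}\right) = 78 \left(-72 - 75\right) = 78 \left(-147\right) = -11466$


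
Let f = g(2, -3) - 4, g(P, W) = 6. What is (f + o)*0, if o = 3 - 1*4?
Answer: 0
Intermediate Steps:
o = -1 (o = 3 - 4 = -1)
f = 2 (f = 6 - 4 = 2)
(f + o)*0 = (2 - 1)*0 = 1*0 = 0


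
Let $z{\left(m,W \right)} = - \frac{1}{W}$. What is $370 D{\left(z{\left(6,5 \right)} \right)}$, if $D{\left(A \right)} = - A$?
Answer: $74$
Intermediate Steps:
$370 D{\left(z{\left(6,5 \right)} \right)} = 370 \left(- \frac{-1}{5}\right) = 370 \left(\left(-1\right) \left(- \frac{1}{5}\right)\right) = 370 \cdot \frac{1}{5} = 74$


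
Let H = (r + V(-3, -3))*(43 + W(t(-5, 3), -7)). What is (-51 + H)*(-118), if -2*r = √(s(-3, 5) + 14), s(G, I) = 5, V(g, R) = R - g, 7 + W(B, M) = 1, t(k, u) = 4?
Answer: 6018 + 2183*√19 ≈ 15533.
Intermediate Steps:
W(B, M) = -6 (W(B, M) = -7 + 1 = -6)
r = -√19/2 (r = -√(5 + 14)/2 = -√19/2 ≈ -2.1795)
H = -37*√19/2 (H = (-√19/2 + (-3 - 1*(-3)))*(43 - 6) = (-√19/2 + (-3 + 3))*37 = (-√19/2 + 0)*37 = -√19/2*37 = -37*√19/2 ≈ -80.640)
(-51 + H)*(-118) = (-51 - 37*√19/2)*(-118) = 6018 + 2183*√19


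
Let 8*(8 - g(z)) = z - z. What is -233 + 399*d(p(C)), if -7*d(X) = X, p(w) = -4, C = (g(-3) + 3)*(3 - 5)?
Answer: -5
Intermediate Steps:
g(z) = 8 (g(z) = 8 - (z - z)/8 = 8 - 1/8*0 = 8 + 0 = 8)
C = -22 (C = (8 + 3)*(3 - 5) = 11*(-2) = -22)
d(X) = -X/7
-233 + 399*d(p(C)) = -233 + 399*(-1/7*(-4)) = -233 + 399*(4/7) = -233 + 228 = -5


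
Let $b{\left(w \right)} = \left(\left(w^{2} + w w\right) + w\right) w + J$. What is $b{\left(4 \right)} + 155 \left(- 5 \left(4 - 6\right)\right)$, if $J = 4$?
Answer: $1698$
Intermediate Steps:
$b{\left(w \right)} = 4 + w \left(w + 2 w^{2}\right)$ ($b{\left(w \right)} = \left(\left(w^{2} + w w\right) + w\right) w + 4 = \left(\left(w^{2} + w^{2}\right) + w\right) w + 4 = \left(2 w^{2} + w\right) w + 4 = \left(w + 2 w^{2}\right) w + 4 = w \left(w + 2 w^{2}\right) + 4 = 4 + w \left(w + 2 w^{2}\right)$)
$b{\left(4 \right)} + 155 \left(- 5 \left(4 - 6\right)\right) = \left(4 + 4^{2} + 2 \cdot 4^{3}\right) + 155 \left(- 5 \left(4 - 6\right)\right) = \left(4 + 16 + 2 \cdot 64\right) + 155 \left(\left(-5\right) \left(-2\right)\right) = \left(4 + 16 + 128\right) + 155 \cdot 10 = 148 + 1550 = 1698$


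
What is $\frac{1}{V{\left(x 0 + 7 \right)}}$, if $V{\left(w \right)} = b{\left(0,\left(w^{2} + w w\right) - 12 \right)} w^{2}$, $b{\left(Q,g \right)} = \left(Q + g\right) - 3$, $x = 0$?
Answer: $\frac{1}{4067} \approx 0.00024588$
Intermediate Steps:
$b{\left(Q,g \right)} = -3 + Q + g$
$V{\left(w \right)} = w^{2} \left(-15 + 2 w^{2}\right)$ ($V{\left(w \right)} = \left(-3 + 0 - \left(12 - w^{2} - w w\right)\right) w^{2} = \left(-3 + 0 + \left(\left(w^{2} + w^{2}\right) - 12\right)\right) w^{2} = \left(-3 + 0 + \left(2 w^{2} - 12\right)\right) w^{2} = \left(-3 + 0 + \left(-12 + 2 w^{2}\right)\right) w^{2} = \left(-15 + 2 w^{2}\right) w^{2} = w^{2} \left(-15 + 2 w^{2}\right)$)
$\frac{1}{V{\left(x 0 + 7 \right)}} = \frac{1}{\left(0 \cdot 0 + 7\right)^{2} \left(-15 + 2 \left(0 \cdot 0 + 7\right)^{2}\right)} = \frac{1}{\left(0 + 7\right)^{2} \left(-15 + 2 \left(0 + 7\right)^{2}\right)} = \frac{1}{7^{2} \left(-15 + 2 \cdot 7^{2}\right)} = \frac{1}{49 \left(-15 + 2 \cdot 49\right)} = \frac{1}{49 \left(-15 + 98\right)} = \frac{1}{49 \cdot 83} = \frac{1}{4067}$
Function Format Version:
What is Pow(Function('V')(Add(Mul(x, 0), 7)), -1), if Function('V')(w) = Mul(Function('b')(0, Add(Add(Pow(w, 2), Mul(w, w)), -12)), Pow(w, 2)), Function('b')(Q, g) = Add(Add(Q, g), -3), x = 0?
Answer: Rational(1, 4067) ≈ 0.00024588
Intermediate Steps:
Function('b')(Q, g) = Add(-3, Q, g)
Function('V')(w) = Mul(Pow(w, 2), Add(-15, Mul(2, Pow(w, 2)))) (Function('V')(w) = Mul(Add(-3, 0, Add(Add(Pow(w, 2), Mul(w, w)), -12)), Pow(w, 2)) = Mul(Add(-3, 0, Add(Add(Pow(w, 2), Pow(w, 2)), -12)), Pow(w, 2)) = Mul(Add(-3, 0, Add(Mul(2, Pow(w, 2)), -12)), Pow(w, 2)) = Mul(Add(-3, 0, Add(-12, Mul(2, Pow(w, 2)))), Pow(w, 2)) = Mul(Add(-15, Mul(2, Pow(w, 2))), Pow(w, 2)) = Mul(Pow(w, 2), Add(-15, Mul(2, Pow(w, 2)))))
Pow(Function('V')(Add(Mul(x, 0), 7)), -1) = Pow(Mul(Pow(Add(Mul(0, 0), 7), 2), Add(-15, Mul(2, Pow(Add(Mul(0, 0), 7), 2)))), -1) = Pow(Mul(Pow(Add(0, 7), 2), Add(-15, Mul(2, Pow(Add(0, 7), 2)))), -1) = Pow(Mul(Pow(7, 2), Add(-15, Mul(2, Pow(7, 2)))), -1) = Pow(Mul(49, Add(-15, Mul(2, 49))), -1) = Pow(Mul(49, Add(-15, 98)), -1) = Pow(Mul(49, 83), -1) = Pow(4067, -1) = Rational(1, 4067)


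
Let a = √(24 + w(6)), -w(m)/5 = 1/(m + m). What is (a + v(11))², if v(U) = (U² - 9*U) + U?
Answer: (198 + √849)²/36 ≈ 1433.1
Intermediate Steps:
w(m) = -5/(2*m) (w(m) = -5/(m + m) = -5*1/(2*m) = -5/(2*m))
v(U) = U² - 8*U
a = √849/6 (a = √(24 - 5/2/6) = √(24 - 5/2*⅙) = √(24 - 5/12) = √(283/12) = √849/6 ≈ 4.8563)
(a + v(11))² = (√849/6 + 11*(-8 + 11))² = (√849/6 + 11*3)² = (√849/6 + 33)² = (33 + √849/6)²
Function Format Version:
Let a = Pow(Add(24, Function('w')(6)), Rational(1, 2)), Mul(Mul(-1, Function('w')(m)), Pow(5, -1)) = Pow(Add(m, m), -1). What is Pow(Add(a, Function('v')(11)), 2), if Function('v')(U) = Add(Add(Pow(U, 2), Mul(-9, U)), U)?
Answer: Mul(Rational(1, 36), Pow(Add(198, Pow(849, Rational(1, 2))), 2)) ≈ 1433.1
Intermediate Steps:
Function('w')(m) = Mul(Rational(-5, 2), Pow(m, -1)) (Function('w')(m) = Mul(-5, Pow(Add(m, m), -1)) = Mul(-5, Pow(Mul(2, m), -1)) = Mul(-5, Mul(Rational(1, 2), Pow(m, -1))) = Mul(Rational(-5, 2), Pow(m, -1)))
Function('v')(U) = Add(Pow(U, 2), Mul(-8, U))
a = Mul(Rational(1, 6), Pow(849, Rational(1, 2))) (a = Pow(Add(24, Mul(Rational(-5, 2), Pow(6, -1))), Rational(1, 2)) = Pow(Add(24, Mul(Rational(-5, 2), Rational(1, 6))), Rational(1, 2)) = Pow(Add(24, Rational(-5, 12)), Rational(1, 2)) = Pow(Rational(283, 12), Rational(1, 2)) = Mul(Rational(1, 6), Pow(849, Rational(1, 2))) ≈ 4.8563)
Pow(Add(a, Function('v')(11)), 2) = Pow(Add(Mul(Rational(1, 6), Pow(849, Rational(1, 2))), Mul(11, Add(-8, 11))), 2) = Pow(Add(Mul(Rational(1, 6), Pow(849, Rational(1, 2))), Mul(11, 3)), 2) = Pow(Add(Mul(Rational(1, 6), Pow(849, Rational(1, 2))), 33), 2) = Pow(Add(33, Mul(Rational(1, 6), Pow(849, Rational(1, 2)))), 2)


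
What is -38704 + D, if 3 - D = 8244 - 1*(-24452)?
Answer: -71397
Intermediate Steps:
D = -32693 (D = 3 - (8244 - 1*(-24452)) = 3 - (8244 + 24452) = 3 - 1*32696 = 3 - 32696 = -32693)
-38704 + D = -38704 - 32693 = -71397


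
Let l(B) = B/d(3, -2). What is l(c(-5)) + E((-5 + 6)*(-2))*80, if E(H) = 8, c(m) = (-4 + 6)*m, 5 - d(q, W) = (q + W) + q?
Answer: 630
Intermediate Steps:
d(q, W) = 5 - W - 2*q (d(q, W) = 5 - ((q + W) + q) = 5 - ((W + q) + q) = 5 - (W + 2*q) = 5 + (-W - 2*q) = 5 - W - 2*q)
c(m) = 2*m
l(B) = B (l(B) = B/(5 - 1*(-2) - 2*3) = B/(5 + 2 - 6) = B/1 = B*1 = B)
l(c(-5)) + E((-5 + 6)*(-2))*80 = 2*(-5) + 8*80 = -10 + 640 = 630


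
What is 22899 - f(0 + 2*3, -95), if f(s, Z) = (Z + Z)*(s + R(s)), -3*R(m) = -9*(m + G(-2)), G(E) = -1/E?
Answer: 27744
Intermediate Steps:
R(m) = 3/2 + 3*m (R(m) = -(-3)*(m - 1/(-2)) = -(-3)*(m - 1*(-1/2)) = -(-3)*(m + 1/2) = -(-3)*(1/2 + m) = -(-9/2 - 9*m)/3 = 3/2 + 3*m)
f(s, Z) = 2*Z*(3/2 + 4*s) (f(s, Z) = (Z + Z)*(s + (3/2 + 3*s)) = (2*Z)*(3/2 + 4*s) = 2*Z*(3/2 + 4*s))
22899 - f(0 + 2*3, -95) = 22899 - (-95)*(3 + 8*(0 + 2*3)) = 22899 - (-95)*(3 + 8*(0 + 6)) = 22899 - (-95)*(3 + 8*6) = 22899 - (-95)*(3 + 48) = 22899 - (-95)*51 = 22899 - 1*(-4845) = 22899 + 4845 = 27744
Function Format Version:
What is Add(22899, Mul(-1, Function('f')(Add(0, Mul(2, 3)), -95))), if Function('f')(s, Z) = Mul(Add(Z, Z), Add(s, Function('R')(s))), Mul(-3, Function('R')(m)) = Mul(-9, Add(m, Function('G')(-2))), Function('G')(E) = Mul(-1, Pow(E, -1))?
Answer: 27744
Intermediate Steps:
Function('R')(m) = Add(Rational(3, 2), Mul(3, m)) (Function('R')(m) = Mul(Rational(-1, 3), Mul(-9, Add(m, Mul(-1, Pow(-2, -1))))) = Mul(Rational(-1, 3), Mul(-9, Add(m, Mul(-1, Rational(-1, 2))))) = Mul(Rational(-1, 3), Mul(-9, Add(m, Rational(1, 2)))) = Mul(Rational(-1, 3), Mul(-9, Add(Rational(1, 2), m))) = Mul(Rational(-1, 3), Add(Rational(-9, 2), Mul(-9, m))) = Add(Rational(3, 2), Mul(3, m)))
Function('f')(s, Z) = Mul(2, Z, Add(Rational(3, 2), Mul(4, s))) (Function('f')(s, Z) = Mul(Add(Z, Z), Add(s, Add(Rational(3, 2), Mul(3, s)))) = Mul(Mul(2, Z), Add(Rational(3, 2), Mul(4, s))) = Mul(2, Z, Add(Rational(3, 2), Mul(4, s))))
Add(22899, Mul(-1, Function('f')(Add(0, Mul(2, 3)), -95))) = Add(22899, Mul(-1, Mul(-95, Add(3, Mul(8, Add(0, Mul(2, 3))))))) = Add(22899, Mul(-1, Mul(-95, Add(3, Mul(8, Add(0, 6)))))) = Add(22899, Mul(-1, Mul(-95, Add(3, Mul(8, 6))))) = Add(22899, Mul(-1, Mul(-95, Add(3, 48)))) = Add(22899, Mul(-1, Mul(-95, 51))) = Add(22899, Mul(-1, -4845)) = Add(22899, 4845) = 27744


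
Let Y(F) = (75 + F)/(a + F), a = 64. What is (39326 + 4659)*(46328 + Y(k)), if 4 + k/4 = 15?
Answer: 220080838855/108 ≈ 2.0378e+9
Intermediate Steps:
k = 44 (k = -16 + 4*15 = -16 + 60 = 44)
Y(F) = (75 + F)/(64 + F)
(39326 + 4659)*(46328 + Y(k)) = (39326 + 4659)*(46328 + (75 + 44)/(64 + 44)) = 43985*(46328 + 119/108) = 43985*(5003543/108) = 220080838855/108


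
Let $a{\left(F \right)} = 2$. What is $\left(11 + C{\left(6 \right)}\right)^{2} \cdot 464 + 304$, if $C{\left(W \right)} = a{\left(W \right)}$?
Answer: $78720$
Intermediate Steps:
$C{\left(W \right)} = 2$
$\left(11 + C{\left(6 \right)}\right)^{2} \cdot 464 + 304 = \left(11 + 2\right)^{2} \cdot 464 + 304 = 13^{2} \cdot 464 + 304 = 169 \cdot 464 + 304 = 78416 + 304 = 78720$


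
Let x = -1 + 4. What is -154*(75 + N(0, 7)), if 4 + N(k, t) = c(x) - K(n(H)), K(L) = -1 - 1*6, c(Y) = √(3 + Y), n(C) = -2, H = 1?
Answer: -12012 - 154*√6 ≈ -12389.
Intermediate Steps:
x = 3
K(L) = -7 (K(L) = -1 - 6 = -7)
N(k, t) = 3 + √6 (N(k, t) = -4 + (√(3 + 3) - 1*(-7)) = -4 + (√6 + 7) = -4 + (7 + √6) = 3 + √6)
-154*(75 + N(0, 7)) = -154*(75 + (3 + √6)) = -154*(78 + √6) = -12012 - 154*√6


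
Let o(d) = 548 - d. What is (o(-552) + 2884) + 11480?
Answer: 15464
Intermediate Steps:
(o(-552) + 2884) + 11480 = ((548 - 1*(-552)) + 2884) + 11480 = ((548 + 552) + 2884) + 11480 = (1100 + 2884) + 11480 = 3984 + 11480 = 15464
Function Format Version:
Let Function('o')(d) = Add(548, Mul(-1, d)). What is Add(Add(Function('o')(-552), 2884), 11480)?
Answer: 15464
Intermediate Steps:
Add(Add(Function('o')(-552), 2884), 11480) = Add(Add(Add(548, Mul(-1, -552)), 2884), 11480) = Add(Add(Add(548, 552), 2884), 11480) = Add(Add(1100, 2884), 11480) = Add(3984, 11480) = 15464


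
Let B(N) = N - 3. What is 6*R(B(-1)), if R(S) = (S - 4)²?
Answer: 384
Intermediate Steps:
B(N) = -3 + N
R(S) = (-4 + S)²
6*R(B(-1)) = 6*(-4 + (-3 - 1))² = 6*(-4 - 4)² = 6*(-8)² = 6*64 = 384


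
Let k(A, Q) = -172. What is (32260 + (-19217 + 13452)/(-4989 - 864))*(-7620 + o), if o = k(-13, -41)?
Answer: -1471313062640/5853 ≈ -2.5138e+8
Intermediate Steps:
o = -172
(32260 + (-19217 + 13452)/(-4989 - 864))*(-7620 + o) = (32260 + (-19217 + 13452)/(-4989 - 864))*(-7620 - 172) = (32260 - 5765/(-5853))*(-7792) = (32260 - 5765*(-1/5853))*(-7792) = (32260 + 5765/5853)*(-7792) = (188823545/5853)*(-7792) = -1471313062640/5853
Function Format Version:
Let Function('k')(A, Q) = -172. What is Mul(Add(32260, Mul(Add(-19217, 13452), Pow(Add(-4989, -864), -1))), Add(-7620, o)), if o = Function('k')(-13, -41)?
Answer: Rational(-1471313062640, 5853) ≈ -2.5138e+8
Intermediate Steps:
o = -172
Mul(Add(32260, Mul(Add(-19217, 13452), Pow(Add(-4989, -864), -1))), Add(-7620, o)) = Mul(Add(32260, Mul(Add(-19217, 13452), Pow(Add(-4989, -864), -1))), Add(-7620, -172)) = Mul(Add(32260, Mul(-5765, Pow(-5853, -1))), -7792) = Mul(Add(32260, Mul(-5765, Rational(-1, 5853))), -7792) = Mul(Add(32260, Rational(5765, 5853)), -7792) = Mul(Rational(188823545, 5853), -7792) = Rational(-1471313062640, 5853)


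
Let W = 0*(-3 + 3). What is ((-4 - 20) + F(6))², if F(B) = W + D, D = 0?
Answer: 576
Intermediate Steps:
W = 0 (W = 0*0 = 0)
F(B) = 0 (F(B) = 0 + 0 = 0)
((-4 - 20) + F(6))² = ((-4 - 20) + 0)² = (-24 + 0)² = (-24)² = 576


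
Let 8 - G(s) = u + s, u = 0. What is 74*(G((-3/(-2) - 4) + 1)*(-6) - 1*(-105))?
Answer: 3552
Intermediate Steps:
G(s) = 8 - s (G(s) = 8 - (0 + s) = 8 - s)
74*(G((-3/(-2) - 4) + 1)*(-6) - 1*(-105)) = 74*((8 - ((-3/(-2) - 4) + 1))*(-6) - 1*(-105)) = 74*((8 - ((-3*(-½) - 4) + 1))*(-6) + 105) = 74*((8 - ((3/2 - 4) + 1))*(-6) + 105) = 74*((8 - (-5/2 + 1))*(-6) + 105) = 74*((8 - 1*(-3/2))*(-6) + 105) = 74*((8 + 3/2)*(-6) + 105) = 74*((19/2)*(-6) + 105) = 74*(-57 + 105) = 74*48 = 3552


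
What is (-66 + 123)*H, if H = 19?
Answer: 1083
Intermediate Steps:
(-66 + 123)*H = (-66 + 123)*19 = 57*19 = 1083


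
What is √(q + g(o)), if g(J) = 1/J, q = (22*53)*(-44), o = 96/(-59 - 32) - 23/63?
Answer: I*√69393152473/1163 ≈ 226.51*I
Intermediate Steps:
o = -1163/819 (o = 96/(-91) - 23*1/63 = 96*(-1/91) - 23/63 = -96/91 - 23/63 = -1163/819 ≈ -1.4200)
q = -51304 (q = 1166*(-44) = -51304)
√(q + g(o)) = √(-51304 + 1/(-1163/819)) = √(-51304 - 819/1163) = √(-59667371/1163) = I*√69393152473/1163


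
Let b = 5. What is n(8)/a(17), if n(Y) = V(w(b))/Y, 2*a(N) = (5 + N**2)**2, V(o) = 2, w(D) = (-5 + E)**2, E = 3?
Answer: 1/172872 ≈ 5.7846e-6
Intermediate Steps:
w(D) = 4 (w(D) = (-5 + 3)**2 = (-2)**2 = 4)
a(N) = (5 + N**2)**2/2
n(Y) = 2/Y
n(8)/a(17) = (2/8)/(((5 + 17**2)**2/2)) = (2*(1/8))/(((5 + 289)**2/2)) = 1/(4*(((1/2)*294**2))) = 1/(4*(((1/2)*86436))) = (1/4)/43218 = (1/4)*(1/43218) = 1/172872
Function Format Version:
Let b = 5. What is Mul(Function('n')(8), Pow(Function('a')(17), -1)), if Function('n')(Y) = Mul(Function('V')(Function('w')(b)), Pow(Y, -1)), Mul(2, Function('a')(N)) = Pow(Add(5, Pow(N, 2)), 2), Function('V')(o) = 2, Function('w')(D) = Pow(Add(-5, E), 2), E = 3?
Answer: Rational(1, 172872) ≈ 5.7846e-6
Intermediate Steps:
Function('w')(D) = 4 (Function('w')(D) = Pow(Add(-5, 3), 2) = Pow(-2, 2) = 4)
Function('a')(N) = Mul(Rational(1, 2), Pow(Add(5, Pow(N, 2)), 2))
Function('n')(Y) = Mul(2, Pow(Y, -1))
Mul(Function('n')(8), Pow(Function('a')(17), -1)) = Mul(Mul(2, Pow(8, -1)), Pow(Mul(Rational(1, 2), Pow(Add(5, Pow(17, 2)), 2)), -1)) = Mul(Mul(2, Rational(1, 8)), Pow(Mul(Rational(1, 2), Pow(Add(5, 289), 2)), -1)) = Mul(Rational(1, 4), Pow(Mul(Rational(1, 2), Pow(294, 2)), -1)) = Mul(Rational(1, 4), Pow(Mul(Rational(1, 2), 86436), -1)) = Mul(Rational(1, 4), Pow(43218, -1)) = Mul(Rational(1, 4), Rational(1, 43218)) = Rational(1, 172872)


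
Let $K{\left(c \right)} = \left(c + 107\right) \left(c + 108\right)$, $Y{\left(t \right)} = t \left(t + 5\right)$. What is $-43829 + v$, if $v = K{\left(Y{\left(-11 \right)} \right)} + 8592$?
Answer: $-5135$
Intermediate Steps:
$Y{\left(t \right)} = t \left(5 + t\right)$
$K{\left(c \right)} = \left(107 + c\right) \left(108 + c\right)$
$v = 38694$ ($v = \left(11556 + \left(- 11 \left(5 - 11\right)\right)^{2} + 215 \left(- 11 \left(5 - 11\right)\right)\right) + 8592 = \left(11556 + \left(\left(-11\right) \left(-6\right)\right)^{2} + 215 \left(\left(-11\right) \left(-6\right)\right)\right) + 8592 = \left(11556 + 66^{2} + 215 \cdot 66\right) + 8592 = \left(11556 + 4356 + 14190\right) + 8592 = 30102 + 8592 = 38694$)
$-43829 + v = -43829 + 38694 = -5135$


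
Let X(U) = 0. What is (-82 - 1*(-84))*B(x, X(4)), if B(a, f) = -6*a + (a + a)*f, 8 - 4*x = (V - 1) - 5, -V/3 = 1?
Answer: -51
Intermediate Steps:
V = -3 (V = -3*1 = -3)
x = 17/4 (x = 2 - ((-3 - 1) - 5)/4 = 2 - (-4 - 5)/4 = 2 - 1/4*(-9) = 2 + 9/4 = 17/4 ≈ 4.2500)
B(a, f) = -6*a + 2*a*f (B(a, f) = -6*a + (2*a)*f = -6*a + 2*a*f)
(-82 - 1*(-84))*B(x, X(4)) = (-82 - 1*(-84))*(2*(17/4)*(-3 + 0)) = (-82 + 84)*(2*(17/4)*(-3)) = 2*(-51/2) = -51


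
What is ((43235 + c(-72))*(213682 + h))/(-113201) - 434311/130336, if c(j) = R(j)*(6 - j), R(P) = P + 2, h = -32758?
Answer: -890818057217111/14754165536 ≈ -60377.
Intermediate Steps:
R(P) = 2 + P
c(j) = (2 + j)*(6 - j)
((43235 + c(-72))*(213682 + h))/(-113201) - 434311/130336 = ((43235 - (-6 - 72)*(2 - 72))*(213682 - 32758))/(-113201) - 434311/130336 = ((43235 - 1*(-78)*(-70))*180924)*(-1/113201) - 434311*1/130336 = ((43235 - 5460)*180924)*(-1/113201) - 434311/130336 = (37775*180924)*(-1/113201) - 434311/130336 = 6834404100*(-1/113201) - 434311/130336 = -6834404100/113201 - 434311/130336 = -890818057217111/14754165536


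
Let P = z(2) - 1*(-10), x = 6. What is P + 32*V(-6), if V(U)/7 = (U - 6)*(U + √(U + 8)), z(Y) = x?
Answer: 16144 - 2688*√2 ≈ 12343.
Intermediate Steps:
z(Y) = 6
V(U) = 7*(-6 + U)*(U + √(8 + U)) (V(U) = 7*((U - 6)*(U + √(U + 8))) = 7*((-6 + U)*(U + √(8 + U))) = 7*(-6 + U)*(U + √(8 + U)))
P = 16 (P = 6 - 1*(-10) = 6 + 10 = 16)
P + 32*V(-6) = 16 + 32*(-42*(-6) - 42*√(8 - 6) + 7*(-6)² + 7*(-6)*√(8 - 6)) = 16 + 32*(252 - 42*√2 + 7*36 + 7*(-6)*√2) = 16 + 32*(252 - 42*√2 + 252 - 42*√2) = 16 + 32*(504 - 84*√2) = 16 + (16128 - 2688*√2) = 16144 - 2688*√2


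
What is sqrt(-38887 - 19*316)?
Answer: 11*I*sqrt(371) ≈ 211.88*I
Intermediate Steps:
sqrt(-38887 - 19*316) = sqrt(-38887 - 6004) = sqrt(-44891) = 11*I*sqrt(371)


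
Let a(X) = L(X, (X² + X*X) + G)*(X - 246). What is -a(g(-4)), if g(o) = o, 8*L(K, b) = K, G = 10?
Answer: -125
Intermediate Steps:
L(K, b) = K/8
a(X) = X*(-246 + X)/8 (a(X) = (X/8)*(X - 246) = (X/8)*(-246 + X) = X*(-246 + X)/8)
-a(g(-4)) = -(-4)*(-246 - 4)/8 = -(-4)*(-250)/8 = -1*125 = -125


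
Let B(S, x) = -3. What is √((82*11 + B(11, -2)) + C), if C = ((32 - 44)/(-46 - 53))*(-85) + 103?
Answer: √1079958/33 ≈ 31.491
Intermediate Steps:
C = 3059/33 (C = -12/(-99)*(-85) + 103 = -12*(-1/99)*(-85) + 103 = (4/33)*(-85) + 103 = -340/33 + 103 = 3059/33 ≈ 92.697)
√((82*11 + B(11, -2)) + C) = √((82*11 - 3) + 3059/33) = √((902 - 3) + 3059/33) = √(899 + 3059/33) = √(32726/33) = √1079958/33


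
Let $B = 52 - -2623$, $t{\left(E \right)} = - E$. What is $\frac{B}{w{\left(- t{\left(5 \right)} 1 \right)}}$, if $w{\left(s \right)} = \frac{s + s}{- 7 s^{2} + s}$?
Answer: $-45475$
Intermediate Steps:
$B = 2675$ ($B = 52 + 2623 = 2675$)
$w{\left(s \right)} = \frac{2 s}{s - 7 s^{2}}$
$\frac{B}{w{\left(- t{\left(5 \right)} 1 \right)}} = \frac{2675}{\left(-2\right) \frac{1}{-1 + 7 - \left(-1\right) 5 \cdot 1}} = \frac{2675}{\left(-2\right) \frac{1}{-1 + 7 \left(-1\right) \left(-5\right) 1}} = \frac{2675}{\left(-2\right) \frac{1}{-1 + 7 \cdot 5 \cdot 1}} = \frac{2675}{\left(-2\right) \frac{1}{-1 + 7 \cdot 5}} = \frac{2675}{\left(-2\right) \frac{1}{-1 + 35}} = \frac{2675}{\left(-2\right) \frac{1}{34}} = \frac{2675}{- \frac{1}{17}} = 2675 \left(-17\right) = -45475$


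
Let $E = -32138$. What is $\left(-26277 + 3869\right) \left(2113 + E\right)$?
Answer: $672800200$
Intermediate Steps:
$\left(-26277 + 3869\right) \left(2113 + E\right) = \left(-26277 + 3869\right) \left(2113 - 32138\right) = \left(-22408\right) \left(-30025\right) = 672800200$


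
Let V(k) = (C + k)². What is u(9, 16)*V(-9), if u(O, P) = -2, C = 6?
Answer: -18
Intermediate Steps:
V(k) = (6 + k)²
u(9, 16)*V(-9) = -2*(6 - 9)² = -2*(-3)² = -2*9 = -18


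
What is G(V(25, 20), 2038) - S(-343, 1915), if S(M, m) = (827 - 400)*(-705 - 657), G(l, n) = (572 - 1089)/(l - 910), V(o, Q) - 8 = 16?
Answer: 515275081/886 ≈ 5.8158e+5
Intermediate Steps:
V(o, Q) = 24 (V(o, Q) = 8 + 16 = 24)
G(l, n) = -517/(-910 + l)
S(M, m) = -581574 (S(M, m) = 427*(-1362) = -581574)
G(V(25, 20), 2038) - S(-343, 1915) = -517/(-910 + 24) - 1*(-581574) = -517/(-886) + 581574 = -517*(-1/886) + 581574 = 517/886 + 581574 = 515275081/886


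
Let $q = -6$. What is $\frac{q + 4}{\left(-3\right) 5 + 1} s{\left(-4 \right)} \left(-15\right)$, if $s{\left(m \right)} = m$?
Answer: $\frac{60}{7} \approx 8.5714$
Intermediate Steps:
$\frac{q + 4}{\left(-3\right) 5 + 1} s{\left(-4 \right)} \left(-15\right) = \frac{-6 + 4}{\left(-3\right) 5 + 1} \left(-4\right) \left(-15\right) = - \frac{2}{-15 + 1} \left(-4\right) \left(-15\right) = - \frac{2}{-14} \left(-4\right) \left(-15\right) = \left(-2\right) \left(- \frac{1}{14}\right) \left(-4\right) \left(-15\right) = \frac{1}{7} \left(-4\right) \left(-15\right) = \left(- \frac{4}{7}\right) \left(-15\right) = \frac{60}{7}$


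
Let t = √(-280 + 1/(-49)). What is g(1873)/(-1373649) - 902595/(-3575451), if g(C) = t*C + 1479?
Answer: 137173403014/545712743411 - 1873*I*√13721/9615543 ≈ 0.25137 - 0.022817*I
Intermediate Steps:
t = I*√13721/7 (t = √(-280 - 1/49) = √(-13721/49) = I*√13721/7 ≈ 16.734*I)
g(C) = 1479 + I*C*√13721/7 (g(C) = (I*√13721/7)*C + 1479 = I*C*√13721/7 + 1479 = 1479 + I*C*√13721/7)
g(1873)/(-1373649) - 902595/(-3575451) = (1479 + (⅐)*I*1873*√13721)/(-1373649) - 902595/(-3575451) = (1479 + 1873*I*√13721/7)*(-1/1373649) - 902595*(-1/3575451) = (-493/457883 - 1873*I*√13721/9615543) + 300865/1191817 = 137173403014/545712743411 - 1873*I*√13721/9615543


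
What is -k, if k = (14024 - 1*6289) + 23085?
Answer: -30820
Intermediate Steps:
k = 30820 (k = (14024 - 6289) + 23085 = 7735 + 23085 = 30820)
-k = -1*30820 = -30820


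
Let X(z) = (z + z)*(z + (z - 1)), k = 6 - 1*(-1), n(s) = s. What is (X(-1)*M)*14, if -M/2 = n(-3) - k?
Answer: 1680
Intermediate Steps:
k = 7 (k = 6 + 1 = 7)
M = 20 (M = -2*(-3 - 1*7) = -2*(-3 - 7) = -2*(-10) = 20)
X(z) = 2*z*(-1 + 2*z) (X(z) = (2*z)*(z + (-1 + z)) = (2*z)*(-1 + 2*z) = 2*z*(-1 + 2*z))
(X(-1)*M)*14 = ((2*(-1)*(-1 + 2*(-1)))*20)*14 = ((2*(-1)*(-1 - 2))*20)*14 = ((2*(-1)*(-3))*20)*14 = (6*20)*14 = 120*14 = 1680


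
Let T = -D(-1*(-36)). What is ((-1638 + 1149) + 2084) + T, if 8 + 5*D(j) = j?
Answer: 7947/5 ≈ 1589.4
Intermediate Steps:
D(j) = -8/5 + j/5
T = -28/5 (T = -(-8/5 + (-1*(-36))/5) = -(-8/5 + (1/5)*36) = -(-8/5 + 36/5) = -1*28/5 = -28/5 ≈ -5.6000)
((-1638 + 1149) + 2084) + T = ((-1638 + 1149) + 2084) - 28/5 = (-489 + 2084) - 28/5 = 1595 - 28/5 = 7947/5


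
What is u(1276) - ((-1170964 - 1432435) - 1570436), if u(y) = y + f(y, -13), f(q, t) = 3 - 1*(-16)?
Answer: 4175130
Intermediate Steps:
f(q, t) = 19 (f(q, t) = 3 + 16 = 19)
u(y) = 19 + y (u(y) = y + 19 = 19 + y)
u(1276) - ((-1170964 - 1432435) - 1570436) = (19 + 1276) - ((-1170964 - 1432435) - 1570436) = 1295 - (-2603399 - 1570436) = 1295 - 1*(-4173835) = 1295 + 4173835 = 4175130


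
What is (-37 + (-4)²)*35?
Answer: -735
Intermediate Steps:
(-37 + (-4)²)*35 = (-37 + 16)*35 = -21*35 = -735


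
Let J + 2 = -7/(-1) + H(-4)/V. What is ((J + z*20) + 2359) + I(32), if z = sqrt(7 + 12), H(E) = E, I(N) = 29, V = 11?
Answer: 26319/11 + 20*sqrt(19) ≈ 2479.8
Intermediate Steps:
z = sqrt(19) ≈ 4.3589
J = 51/11 (J = -2 + (-7/(-1) - 4/11) = -2 + (-7*(-1) - 4*1/11) = -2 + (7 - 4/11) = -2 + 73/11 = 51/11 ≈ 4.6364)
((J + z*20) + 2359) + I(32) = ((51/11 + sqrt(19)*20) + 2359) + 29 = ((51/11 + 20*sqrt(19)) + 2359) + 29 = (26000/11 + 20*sqrt(19)) + 29 = 26319/11 + 20*sqrt(19)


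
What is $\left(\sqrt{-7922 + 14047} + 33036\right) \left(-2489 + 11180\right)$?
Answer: $287115876 + 304185 \sqrt{5} \approx 2.878 \cdot 10^{8}$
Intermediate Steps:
$\left(\sqrt{-7922 + 14047} + 33036\right) \left(-2489 + 11180\right) = \left(\sqrt{6125} + 33036\right) 8691 = \left(35 \sqrt{5} + 33036\right) 8691 = \left(33036 + 35 \sqrt{5}\right) 8691 = 287115876 + 304185 \sqrt{5}$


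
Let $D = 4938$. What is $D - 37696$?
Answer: $-32758$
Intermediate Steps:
$D - 37696 = 4938 - 37696 = -32758$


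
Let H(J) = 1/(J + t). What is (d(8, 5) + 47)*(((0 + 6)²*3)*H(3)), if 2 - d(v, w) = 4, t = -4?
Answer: -4860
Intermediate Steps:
d(v, w) = -2 (d(v, w) = 2 - 1*4 = 2 - 4 = -2)
H(J) = 1/(-4 + J) (H(J) = 1/(J - 4) = 1/(-4 + J))
(d(8, 5) + 47)*(((0 + 6)²*3)*H(3)) = (-2 + 47)*(((0 + 6)²*3)/(-4 + 3)) = 45*((6²*3)/(-1)) = 45*((36*3)*(-1)) = 45*(108*(-1)) = 45*(-108) = -4860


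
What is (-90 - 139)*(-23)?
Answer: 5267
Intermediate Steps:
(-90 - 139)*(-23) = -229*(-23) = 5267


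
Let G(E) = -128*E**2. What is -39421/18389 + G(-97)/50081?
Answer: -24121072029/920939509 ≈ -26.192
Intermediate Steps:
-39421/18389 + G(-97)/50081 = -39421/18389 - 128*(-97)**2/50081 = -39421*1/18389 - 128*9409*(1/50081) = -39421/18389 - 1204352*1/50081 = -39421/18389 - 1204352/50081 = -24121072029/920939509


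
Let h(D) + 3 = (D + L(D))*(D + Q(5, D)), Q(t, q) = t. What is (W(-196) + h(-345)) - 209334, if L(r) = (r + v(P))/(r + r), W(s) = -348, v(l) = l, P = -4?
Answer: -6386431/69 ≈ -92557.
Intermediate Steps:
L(r) = (-4 + r)/(2*r) (L(r) = (r - 4)/(r + r) = (-4 + r)/((2*r)) = (-4 + r)*(1/(2*r)) = (-4 + r)/(2*r))
h(D) = -3 + (5 + D)*(D + (-4 + D)/(2*D)) (h(D) = -3 + (D + (-4 + D)/(2*D))*(D + 5) = -3 + (D + (-4 + D)/(2*D))*(5 + D) = -3 + (5 + D)*(D + (-4 + D)/(2*D)))
(W(-196) + h(-345)) - 209334 = (-348 + (-5/2 + (-345)² - 10/(-345) + (11/2)*(-345))) - 209334 = (-348 + (-5/2 + 119025 - 10*(-1/345) - 3795/2)) - 209334 = (-348 + (-5/2 + 119025 + 2/69 - 3795/2)) - 209334 = (-348 + 8081627/69) - 209334 = 8057615/69 - 209334 = -6386431/69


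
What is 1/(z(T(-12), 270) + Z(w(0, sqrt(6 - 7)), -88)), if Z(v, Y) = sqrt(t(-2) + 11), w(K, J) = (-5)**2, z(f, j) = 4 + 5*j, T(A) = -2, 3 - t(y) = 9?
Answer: 1354/1833311 - sqrt(5)/1833311 ≈ 0.00073733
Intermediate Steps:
t(y) = -6 (t(y) = 3 - 1*9 = 3 - 9 = -6)
w(K, J) = 25
Z(v, Y) = sqrt(5) (Z(v, Y) = sqrt(-6 + 11) = sqrt(5))
1/(z(T(-12), 270) + Z(w(0, sqrt(6 - 7)), -88)) = 1/((4 + 5*270) + sqrt(5)) = 1/((4 + 1350) + sqrt(5)) = 1/(1354 + sqrt(5))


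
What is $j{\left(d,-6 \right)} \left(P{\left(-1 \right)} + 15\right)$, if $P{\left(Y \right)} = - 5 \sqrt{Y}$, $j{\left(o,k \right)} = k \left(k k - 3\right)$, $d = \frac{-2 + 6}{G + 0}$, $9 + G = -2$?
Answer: $-2970 + 990 i \approx -2970.0 + 990.0 i$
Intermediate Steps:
$G = -11$ ($G = -9 - 2 = -11$)
$d = - \frac{4}{11}$ ($d = \frac{-2 + 6}{-11 + 0} = \frac{4}{-11} = 4 \left(- \frac{1}{11}\right) = - \frac{4}{11} \approx -0.36364$)
$j{\left(o,k \right)} = k \left(-3 + k^{2}\right)$ ($j{\left(o,k \right)} = k \left(k^{2} - 3\right) = k \left(-3 + k^{2}\right)$)
$j{\left(d,-6 \right)} \left(P{\left(-1 \right)} + 15\right) = - 6 \left(-3 + \left(-6\right)^{2}\right) \left(- 5 \sqrt{-1} + 15\right) = - 6 \left(-3 + 36\right) \left(- 5 i + 15\right) = \left(-6\right) 33 \left(15 - 5 i\right) = - 198 \left(15 - 5 i\right) = -2970 + 990 i$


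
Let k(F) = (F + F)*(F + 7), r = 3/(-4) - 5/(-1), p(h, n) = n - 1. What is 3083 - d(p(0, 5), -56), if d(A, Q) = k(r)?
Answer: 23899/8 ≈ 2987.4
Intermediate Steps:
p(h, n) = -1 + n
r = 17/4 (r = 3*(-1/4) - 5*(-1) = -3/4 + 5 = 17/4 ≈ 4.2500)
k(F) = 2*F*(7 + F) (k(F) = (2*F)*(7 + F) = 2*F*(7 + F))
d(A, Q) = 765/8 (d(A, Q) = 2*(17/4)*(7 + 17/4) = 2*(17/4)*(45/4) = 765/8)
3083 - d(p(0, 5), -56) = 3083 - 1*765/8 = 3083 - 765/8 = 23899/8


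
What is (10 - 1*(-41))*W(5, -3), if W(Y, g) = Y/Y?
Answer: 51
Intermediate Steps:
W(Y, g) = 1
(10 - 1*(-41))*W(5, -3) = (10 - 1*(-41))*1 = (10 + 41)*1 = 51*1 = 51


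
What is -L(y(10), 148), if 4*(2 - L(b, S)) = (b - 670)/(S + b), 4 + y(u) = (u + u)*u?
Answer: -1613/688 ≈ -2.3445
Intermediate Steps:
y(u) = -4 + 2*u**2 (y(u) = -4 + (u + u)*u = -4 + (2*u)*u = -4 + 2*u**2)
L(b, S) = 2 - (-670 + b)/(4*(S + b)) (L(b, S) = 2 - (b - 670)/(4*(S + b)) = 2 - (-670 + b)/(4*(S + b)))
-L(y(10), 148) = -(670 + 7*(-4 + 2*10**2) + 8*148)/(4*(148 + (-4 + 2*10**2))) = -(670 + 7*(-4 + 2*100) + 1184)/(4*(148 + (-4 + 2*100))) = -(670 + 7*(-4 + 200) + 1184)/(4*(148 + (-4 + 200))) = -(670 + 7*196 + 1184)/(4*(148 + 196)) = -(670 + 1372 + 1184)/(4*344) = -3226/(4*344) = -1*1613/688 = -1613/688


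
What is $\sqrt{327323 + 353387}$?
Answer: $\sqrt{680710} \approx 825.05$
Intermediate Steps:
$\sqrt{327323 + 353387} = \sqrt{680710}$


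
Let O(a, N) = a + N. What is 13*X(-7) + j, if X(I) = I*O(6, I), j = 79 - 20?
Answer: 150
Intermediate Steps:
O(a, N) = N + a
j = 59
X(I) = I*(6 + I) (X(I) = I*(I + 6) = I*(6 + I))
13*X(-7) + j = 13*(-7*(6 - 7)) + 59 = 13*(-7*(-1)) + 59 = 13*7 + 59 = 91 + 59 = 150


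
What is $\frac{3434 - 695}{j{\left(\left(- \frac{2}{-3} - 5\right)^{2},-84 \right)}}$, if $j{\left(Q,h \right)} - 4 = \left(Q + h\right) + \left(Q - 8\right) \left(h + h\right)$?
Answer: $- \frac{24651}{16847} \approx -1.4632$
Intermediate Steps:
$j{\left(Q,h \right)} = 4 + Q + h + 2 h \left(-8 + Q\right)$ ($j{\left(Q,h \right)} = 4 + \left(\left(Q + h\right) + \left(Q - 8\right) \left(h + h\right)\right) = 4 + \left(\left(Q + h\right) + \left(-8 + Q\right) 2 h\right) = 4 + \left(\left(Q + h\right) + 2 h \left(-8 + Q\right)\right) = 4 + \left(Q + h + 2 h \left(-8 + Q\right)\right) = 4 + Q + h + 2 h \left(-8 + Q\right)$)
$\frac{3434 - 695}{j{\left(\left(- \frac{2}{-3} - 5\right)^{2},-84 \right)}} = \frac{3434 - 695}{4 + \left(- \frac{2}{-3} - 5\right)^{2} - -1260 + 2 \left(- \frac{2}{-3} - 5\right)^{2} \left(-84\right)} = \frac{3434 - 695}{4 + \left(\left(-2\right) \left(- \frac{1}{3}\right) - 5\right)^{2} + 1260 + 2 \left(\left(-2\right) \left(- \frac{1}{3}\right) - 5\right)^{2} \left(-84\right)} = \frac{2739}{4 + \left(\frac{2}{3} - 5\right)^{2} + 1260 + 2 \left(\frac{2}{3} - 5\right)^{2} \left(-84\right)} = \frac{2739}{4 + \left(- \frac{13}{3}\right)^{2} + 1260 + 2 \left(- \frac{13}{3}\right)^{2} \left(-84\right)} = \frac{2739}{4 + \frac{169}{9} + 1260 + 2 \cdot \frac{169}{9} \left(-84\right)} = \frac{2739}{4 + \frac{169}{9} + 1260 - \frac{9464}{3}} = \frac{2739}{- \frac{16847}{9}} = 2739 \left(- \frac{9}{16847}\right) = - \frac{24651}{16847}$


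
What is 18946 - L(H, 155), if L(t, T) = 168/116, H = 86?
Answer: 549392/29 ≈ 18945.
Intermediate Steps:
L(t, T) = 42/29 (L(t, T) = 168*(1/116) = 42/29)
18946 - L(H, 155) = 18946 - 1*42/29 = 18946 - 42/29 = 549392/29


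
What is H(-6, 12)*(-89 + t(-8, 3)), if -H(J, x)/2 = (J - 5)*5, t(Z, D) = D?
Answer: -9460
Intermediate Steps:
H(J, x) = 50 - 10*J (H(J, x) = -2*(J - 5)*5 = -2*(-5 + J)*5 = -2*(-25 + 5*J) = 50 - 10*J)
H(-6, 12)*(-89 + t(-8, 3)) = (50 - 10*(-6))*(-89 + 3) = (50 + 60)*(-86) = 110*(-86) = -9460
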